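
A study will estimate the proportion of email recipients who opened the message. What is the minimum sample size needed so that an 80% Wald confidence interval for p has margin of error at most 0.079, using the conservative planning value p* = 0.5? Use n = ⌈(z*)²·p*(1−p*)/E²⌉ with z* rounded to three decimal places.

z* = 1.282 at the 80% level.
p*(1−p*) = 0.50·0.50 = 0.2500.
Required n before rounding: 1.643524 × 0.2500 / 0.079² = 65.836.
Rounding up, n = 66.

n = 66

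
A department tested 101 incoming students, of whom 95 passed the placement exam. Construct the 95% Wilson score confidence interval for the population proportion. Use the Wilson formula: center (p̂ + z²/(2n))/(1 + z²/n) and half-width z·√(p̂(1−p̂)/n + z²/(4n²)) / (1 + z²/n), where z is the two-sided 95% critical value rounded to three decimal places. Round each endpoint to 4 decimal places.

p̂ = 95/101 = 0.94059; z = 1.960, so z² = 3.841600.
1 + z²/n = 1.038036.
Adjusted center: (0.94059 + z²/(2n))/1.038036 = 0.92445.
Radicand: p̂(1−p̂)/n + z²/(4n²) = 0.000553236 + 0.000094148 = 0.000647384.
Half-width = 1.960·√0.000647384/1.038036 = 0.04804.
CI: 0.92445 ± 0.04804 = (0.8764, 0.9725).

(0.8764, 0.9725)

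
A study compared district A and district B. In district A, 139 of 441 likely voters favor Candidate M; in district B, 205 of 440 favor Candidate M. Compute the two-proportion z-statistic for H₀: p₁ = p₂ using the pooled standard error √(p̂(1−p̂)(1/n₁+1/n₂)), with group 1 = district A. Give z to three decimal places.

Sample proportions: p̂₁ = 139/441 = 0.31519 and p̂₂ = 205/440 = 0.46591.
Pooling: p̂ = 344/881 = 0.39047.
SE = √[p̂(1−p̂)(1/n₁+1/n₂)] = √[0.39047·0.60953·(1/441+1/440)] ≈ 0.032873.
z = (p̂₁ − p̂₂)/SE = (0.31519 − 0.46591)/0.032873 = -0.15072/0.032873 = -4.585.

z = -4.585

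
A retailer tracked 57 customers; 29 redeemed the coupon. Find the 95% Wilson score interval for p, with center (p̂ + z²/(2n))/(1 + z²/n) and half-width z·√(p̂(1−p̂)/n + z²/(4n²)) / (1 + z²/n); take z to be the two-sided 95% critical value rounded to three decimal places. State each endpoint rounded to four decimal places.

p̂ = 29/57 = 0.50877; z = 1.960, so z² = 3.841600.
1 + z²/n = 1.067396.
Center = (0.50877 + 0.033698)/1.067396 = 0.50822.
Radicand: p̂(1−p̂)/n + z²/(4n²) = 0.004384615 + 0.000295599 = 0.004680214.
Half-width = 1.960·√0.004680214/1.067396 = 0.12562.
CI: 0.50822 ± 0.12562 = (0.3826, 0.6338).

(0.3826, 0.6338)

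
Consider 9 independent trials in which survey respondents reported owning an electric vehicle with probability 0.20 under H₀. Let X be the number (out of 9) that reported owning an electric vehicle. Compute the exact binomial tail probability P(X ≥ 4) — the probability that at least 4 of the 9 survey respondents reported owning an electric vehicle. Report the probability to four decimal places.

X ~ Binomial(n=9, p=0.20).
P(X ≥ 4) = Σ_{j=4}^{9} C(9,j)·0.20^j·0.80^{9−j}.
= 0.066060 + 0.016515 + 0.002753 + 0.000295 + 0.000018 + 0.000001 = 0.0856.

P = 0.0856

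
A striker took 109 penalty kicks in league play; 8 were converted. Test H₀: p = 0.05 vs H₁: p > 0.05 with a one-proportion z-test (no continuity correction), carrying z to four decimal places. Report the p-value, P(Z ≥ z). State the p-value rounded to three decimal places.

With x = 8 successes in n = 109, p̂ = 0.07339.
SE₀ = √(0.05·0.95/109) = 0.020875.
z = (p̂ − p₀)/SE = (8/109 − 0.05)/0.020875 ≈ 1.1207.
From the standard normal, P(Z ≥ z) = 0.131.

p-value = 0.131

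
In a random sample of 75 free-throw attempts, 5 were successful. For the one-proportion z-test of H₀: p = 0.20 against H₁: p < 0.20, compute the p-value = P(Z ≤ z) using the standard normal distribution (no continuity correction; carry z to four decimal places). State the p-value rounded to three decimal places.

p-value = 0.002

The sample proportion is 5/75 = 0.06667.
Null standard error: √(0.20·0.80/75) = √0.002133333 = 0.046188.
Test statistic (full precision, shown to 4 dp): z = (5/75 − 0.20)/SE₀ ≈ -2.8868.
From the standard normal, P(Z ≤ z) = 0.002.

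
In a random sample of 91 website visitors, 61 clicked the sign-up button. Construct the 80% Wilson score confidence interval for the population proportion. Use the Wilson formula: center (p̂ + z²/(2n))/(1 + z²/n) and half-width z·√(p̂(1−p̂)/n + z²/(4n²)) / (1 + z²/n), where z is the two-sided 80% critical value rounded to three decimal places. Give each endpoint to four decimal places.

(0.6046, 0.7300)

p̂ = 61/91 = 0.67033; z = 1.282, so z² = 1.643524.
Denominator 1 + z²/n = 1 + 1.643524/91 = 1.018061.
Center = (0.67033 + 0.009030)/1.018061 = 0.66731.
Radicand: p̂(1−p̂)/n + z²/(4n²) = 0.002428437 + 0.000049617 = 0.002478054.
Half-width = 1.282·√0.002478054/1.018061 = 0.06269.
CI: 0.66731 ± 0.06269 = (0.6046, 0.7300).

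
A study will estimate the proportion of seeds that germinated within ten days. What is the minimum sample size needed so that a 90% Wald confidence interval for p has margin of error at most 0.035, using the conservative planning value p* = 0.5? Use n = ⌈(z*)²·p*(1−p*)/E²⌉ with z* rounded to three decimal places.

z* = 1.645 at the 90% level.
p*(1−p*) = 0.50·0.50 = 0.2500.
(z*)²·p*(1−p*)/E² = 2.706025·0.2500/0.001225 = 552.250.
Rounding up, n = 553.

n = 553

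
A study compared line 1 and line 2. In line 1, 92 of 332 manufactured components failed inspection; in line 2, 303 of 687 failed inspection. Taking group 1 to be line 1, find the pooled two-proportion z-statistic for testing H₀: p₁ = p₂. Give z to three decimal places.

z = -5.034

Sample proportions: p̂₁ = 92/332 = 0.27711 and p̂₂ = 303/687 = 0.44105.
Pooled p̂ = (92+303)/(332+687) = 395/1019 = 0.38763.
SE = √[p̂(1−p̂)(1/n₁+1/n₂)] = √[0.38763·0.61237·(1/332+1/687)] ≈ 0.032565.
z = (p̂₁ − p̂₂)/SE = (0.27711 − 0.44105)/0.032565 = -0.16394/0.032565 = -5.034.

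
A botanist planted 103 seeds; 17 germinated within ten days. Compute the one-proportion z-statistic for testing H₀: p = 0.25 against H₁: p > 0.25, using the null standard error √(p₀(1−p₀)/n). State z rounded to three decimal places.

p̂ = 17/103 = 0.16505.
SE₀ = √(0.25·0.75/103) = 0.042666.
Test statistic: z = -0.08495/0.042666 = -1.991.

z = -1.991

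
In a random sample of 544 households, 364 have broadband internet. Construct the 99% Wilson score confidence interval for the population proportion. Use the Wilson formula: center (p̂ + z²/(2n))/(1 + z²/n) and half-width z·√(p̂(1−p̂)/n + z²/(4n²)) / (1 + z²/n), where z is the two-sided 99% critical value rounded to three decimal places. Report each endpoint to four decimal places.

(0.6154, 0.7188)

Here p̂ = 364/544 = 0.66912 and z = 2.576 (z² = 6.635776).
Denominator 1 + z²/n = 1 + 6.635776/544 = 1.012198.
Center = (0.66912 + 0.006099)/1.012198 = 0.66708.
Radicand: p̂(1−p̂)/n + z²/(4n²) = 0.000406984 + 0.000005606 = 0.000412590.
Half-width = z·√(radicand)/denom = 2.576·0.020312/1.012198 = 0.05169.
So the interval runs from 0.6154 to 0.7188.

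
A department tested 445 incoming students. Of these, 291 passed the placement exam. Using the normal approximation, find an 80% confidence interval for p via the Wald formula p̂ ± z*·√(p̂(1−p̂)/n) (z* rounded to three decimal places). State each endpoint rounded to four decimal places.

(0.6250, 0.6828)

The sample proportion is 291/445 = 0.65393.
SE(p̂) = √(0.65393·0.34607/445) = 0.022551.
For 80% confidence, z* = 1.282.
Margin of error: 1.282 × 0.022551 = 0.02891.
Interval: 0.65393 ± 0.02891 → (0.6250, 0.6828).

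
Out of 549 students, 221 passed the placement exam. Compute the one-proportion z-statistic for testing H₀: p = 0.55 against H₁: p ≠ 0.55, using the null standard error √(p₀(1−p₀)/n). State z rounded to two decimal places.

z = -6.94

The sample proportion is 221/549 = 0.40255.
SE₀ = √(0.55·0.45/549) = 0.021233.
z = (p̂ − p₀)/SE = (0.40255 − 0.55)/0.021233 = -6.94.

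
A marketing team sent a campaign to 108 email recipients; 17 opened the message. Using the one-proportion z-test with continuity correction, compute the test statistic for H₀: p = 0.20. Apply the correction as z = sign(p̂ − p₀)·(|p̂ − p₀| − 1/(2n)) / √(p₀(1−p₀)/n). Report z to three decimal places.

The sample proportion is 17/108 = 0.15741. p̂ − p₀ = -0.042593.
1/(2n) = 0.004630.
Corrected numerator: |-0.042593| − 0.004630 = 0.037963.
Null standard error: √(0.20·0.80/108) = √0.001481481 = 0.038490.
z = −0.037963/0.038490 = -0.986.

z = -0.986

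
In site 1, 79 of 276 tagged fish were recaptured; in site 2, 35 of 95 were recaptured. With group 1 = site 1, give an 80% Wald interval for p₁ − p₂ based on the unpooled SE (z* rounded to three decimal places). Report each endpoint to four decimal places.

(-0.1546, -0.0098)

p̂₁ = 79/276 = 0.28623, p̂₂ = 35/95 = 0.36842; p̂₁ − p̂₂ = -0.08219.
SE = √(0.000740229 + 0.002449337) = √0.003189566 = 0.056476.
z* = 1.282 at the 80% level. Margin of error = 0.07240.
CI: -0.08219 ± 0.07240 = (-0.1546, -0.0098).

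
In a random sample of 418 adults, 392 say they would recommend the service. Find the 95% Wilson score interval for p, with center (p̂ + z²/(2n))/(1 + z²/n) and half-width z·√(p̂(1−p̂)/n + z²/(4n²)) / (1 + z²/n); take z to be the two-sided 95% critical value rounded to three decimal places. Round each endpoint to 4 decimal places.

p̂ = 392/418 = 0.93780; z = 1.960, so z² = 3.841600.
Denominator 1 + z²/n = 1 + 3.841600/418 = 1.009190.
Adjusted center: (0.93780 + z²/(2n))/1.009190 = 0.93381.
Radicand: p̂(1−p̂)/n + z²/(4n²) = 0.000139550 + 0.000005497 = 0.000145047.
Half-width = 1.960·√0.000145047/1.009190 = 0.02339.
So the interval runs from 0.9104 to 0.9572.

(0.9104, 0.9572)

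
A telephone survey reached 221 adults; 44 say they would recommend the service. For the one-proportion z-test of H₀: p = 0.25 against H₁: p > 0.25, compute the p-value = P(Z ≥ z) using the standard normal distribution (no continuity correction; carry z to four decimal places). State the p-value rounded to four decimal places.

p-value = 0.9597

Sample proportion p̂ = 44/221 = 0.19910.
Null standard error: √(0.25·0.75/221) = √0.000848416 = 0.029128.
Test statistic (full precision, shown to 4 dp): z = (44/221 − 0.25)/SE₀ ≈ -1.7477.
p-value = P(Z ≥ z) with z = -1.7477 → 0.9597.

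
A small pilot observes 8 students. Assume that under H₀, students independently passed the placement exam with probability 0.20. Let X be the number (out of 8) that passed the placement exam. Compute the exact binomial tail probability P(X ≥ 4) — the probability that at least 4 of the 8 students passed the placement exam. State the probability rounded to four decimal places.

X is binomial with n = 8 and p = 0.20.
P(X ≥ 4) = Σ_{j=4}^{8} C(8,j)·0.20^j·0.80^{8−j}.
= 0.045875 + 0.009175 + 0.001147 + 0.000082 + 0.000003 = 0.0563.

P = 0.0563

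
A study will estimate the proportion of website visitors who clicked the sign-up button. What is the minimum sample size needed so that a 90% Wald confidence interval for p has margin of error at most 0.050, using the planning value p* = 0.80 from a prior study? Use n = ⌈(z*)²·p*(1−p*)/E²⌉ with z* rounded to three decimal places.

n = 174

For 90% confidence, z* = 1.645.
p*(1−p*) = 0.80·0.20 = 0.1600.
(z*)²·p*(1−p*)/E² = 2.706025·0.1600/0.002500 = 173.186.
⌈173.186⌉ = 174.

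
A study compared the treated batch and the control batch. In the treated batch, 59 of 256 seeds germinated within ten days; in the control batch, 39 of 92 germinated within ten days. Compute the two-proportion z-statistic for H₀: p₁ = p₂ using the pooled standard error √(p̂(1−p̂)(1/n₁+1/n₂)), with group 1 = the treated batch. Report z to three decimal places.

z = -3.538

Sample proportions: p̂₁ = 59/256 = 0.23047 and p̂₂ = 39/92 = 0.42391.
Pooled p̂ = (59+39)/(256+92) = 98/348 = 0.28161.
Pooled SE = √[0.2023055·0.01477582] ≈ 0.054674.
z = -0.19344/0.054674 = -3.538.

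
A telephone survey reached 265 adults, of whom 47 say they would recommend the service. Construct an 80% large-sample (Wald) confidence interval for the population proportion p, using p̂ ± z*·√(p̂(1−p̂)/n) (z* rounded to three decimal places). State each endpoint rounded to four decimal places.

With x = 47 successes in n = 265, p̂ = 0.17736.
SE(p̂) = √(0.17736·0.82264/265) = 0.023464.
z* = 1.282 at the 80% level.
Margin = 1.282·0.023464 = 0.03008.
So the interval runs from 0.1473 to 0.2074.

(0.1473, 0.2074)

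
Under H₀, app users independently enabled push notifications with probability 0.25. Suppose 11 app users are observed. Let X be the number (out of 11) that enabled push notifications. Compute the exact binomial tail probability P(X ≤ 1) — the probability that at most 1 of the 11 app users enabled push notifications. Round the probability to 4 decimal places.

X is binomial with n = 11 and p = 0.25.
P(X ≤ 1) = C(11,0)·0.25^0·0.75^11 + C(11,1)·0.25^1·0.75^10.
= 0.042235 + 0.154862 = 0.1971.

P = 0.1971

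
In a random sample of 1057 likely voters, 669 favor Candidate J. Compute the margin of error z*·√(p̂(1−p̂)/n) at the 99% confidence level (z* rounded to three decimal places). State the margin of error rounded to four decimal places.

ME = 0.0382

Sample proportion p̂ = 669/1057 = 0.63292.
Standard error of p̂: √(0.232331/1057) = √0.000219803 = 0.014826.
For 99% confidence, z* = 2.576.
So ME = 0.0382.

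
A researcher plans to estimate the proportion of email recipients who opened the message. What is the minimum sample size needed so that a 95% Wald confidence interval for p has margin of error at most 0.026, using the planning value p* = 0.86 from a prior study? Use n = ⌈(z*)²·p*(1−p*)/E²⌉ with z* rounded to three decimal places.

n = 685

z* = 1.960 at the 95% level.
p*(1−p*) = 0.1204.
Required n before rounding: 3.841600 × 0.1204 / 0.026² = 684.214.
⌈684.214⌉ = 685.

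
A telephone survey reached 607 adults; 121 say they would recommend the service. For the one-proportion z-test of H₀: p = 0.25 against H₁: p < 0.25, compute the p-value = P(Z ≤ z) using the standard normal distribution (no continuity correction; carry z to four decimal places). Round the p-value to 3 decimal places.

p-value = 0.002

Sample proportion p̂ = 121/607 = 0.19934.
Null standard error: √(0.25·0.75/607) = √0.000308896 = 0.017575.
z = (p̂ − p₀)/SE = (121/607 − 0.25)/0.017575 ≈ -2.8824.
From the standard normal, P(Z ≤ z) = 0.002.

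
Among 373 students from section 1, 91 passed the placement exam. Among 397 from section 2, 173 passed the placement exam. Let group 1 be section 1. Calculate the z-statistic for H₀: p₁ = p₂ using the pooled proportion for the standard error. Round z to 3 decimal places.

p̂₁ = 91/373 = 0.24397, p̂₂ = 173/397 = 0.43577.
Pooling: p̂ = 264/770 = 0.34286.
Pooled SE = √[0.2253061·0.00519986] ≈ 0.034228.
z = (p̂₁ − p̂₂)/SE = (0.24397 − 0.43577)/0.034228 = -0.19180/0.034228 = -5.604.

z = -5.604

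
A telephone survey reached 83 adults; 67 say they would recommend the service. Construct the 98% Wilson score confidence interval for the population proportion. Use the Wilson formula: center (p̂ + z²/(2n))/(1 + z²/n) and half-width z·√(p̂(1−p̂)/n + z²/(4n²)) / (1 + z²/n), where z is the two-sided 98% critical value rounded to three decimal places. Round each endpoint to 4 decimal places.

(0.6890, 0.8878)

Here p̂ = 67/83 = 0.80723 and z = 2.326 (z² = 5.410276).
1 + z²/n = 1.065184.
Center = (0.80723 + 0.032592)/1.065184 = 0.78843.
Radicand: p̂(1−p̂)/n + z²/(4n²) = 0.001874824 + 0.000196337 = 0.002071161.
Half-width = z·√(radicand)/denom = 2.326·0.045510/1.065184 = 0.09938.
CI: 0.78843 ± 0.09938 = (0.6890, 0.8878).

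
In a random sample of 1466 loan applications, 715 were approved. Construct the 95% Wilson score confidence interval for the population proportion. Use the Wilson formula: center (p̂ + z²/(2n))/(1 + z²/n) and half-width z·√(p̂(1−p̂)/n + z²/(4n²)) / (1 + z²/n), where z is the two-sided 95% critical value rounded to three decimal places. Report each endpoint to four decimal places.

(0.4622, 0.5133)

p̂ = 715/1466 = 0.48772; z = 1.960, so z² = 3.841600.
Denominator 1 + z²/n = 1 + 3.841600/1466 = 1.002620.
Adjusted center: (0.48772 + z²/(2n))/1.002620 = 0.48775.
Radicand: p̂(1−p̂)/n + z²/(4n²) = 0.000170429 + 0.000000447 = 0.000170876.
Half-width = z·√(radicand)/denom = 1.960·0.013072/1.002620 = 0.02555.
Interval: 0.48775 ± 0.02555 → (0.4622, 0.5133).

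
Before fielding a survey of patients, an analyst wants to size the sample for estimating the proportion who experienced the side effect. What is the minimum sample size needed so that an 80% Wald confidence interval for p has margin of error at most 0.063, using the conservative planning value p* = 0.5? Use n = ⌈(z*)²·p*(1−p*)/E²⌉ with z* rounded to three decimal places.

n = 104

The 80% critical value is z* = 1.282.
p*(1−p*) = 0.2500.
Required n before rounding: 1.643524 × 0.2500 / 0.063² = 103.523.
Rounding up, n = 104.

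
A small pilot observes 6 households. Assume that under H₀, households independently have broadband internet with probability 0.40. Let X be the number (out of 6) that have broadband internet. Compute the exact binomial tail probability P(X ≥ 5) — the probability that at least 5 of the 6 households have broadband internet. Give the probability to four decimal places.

P = 0.0410

X is binomial with n = 6 and p = 0.40.
P(X ≥ 5) = C(6,5)·0.40^5·0.60^1 + C(6,6)·0.40^6·0.60^0.
= 0.036864 + 0.004096 = 0.0410.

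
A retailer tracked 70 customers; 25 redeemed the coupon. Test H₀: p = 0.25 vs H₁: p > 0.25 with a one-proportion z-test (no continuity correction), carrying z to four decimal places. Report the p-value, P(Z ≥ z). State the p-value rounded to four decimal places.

p-value = 0.0192

p̂ = 25/70 = 0.35714.
SE₀ = √(0.25·0.75/70) = 0.051755.
z = (p̂ − p₀)/SE = (25/70 − 0.25)/0.051755 ≈ 2.0702.
p-value = P(Z ≥ z) with z = 2.0702 → 0.0192.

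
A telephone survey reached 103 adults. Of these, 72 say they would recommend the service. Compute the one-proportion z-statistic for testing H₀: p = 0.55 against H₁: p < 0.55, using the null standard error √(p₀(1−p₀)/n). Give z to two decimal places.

z = 3.04

Sample proportion p̂ = 72/103 = 0.69903.
Null standard error: √(0.55·0.45/103) = √0.002402913 = 0.049020.
z = (p̂ − p₀)/SE = (0.69903 − 0.55)/0.049020 = 3.04.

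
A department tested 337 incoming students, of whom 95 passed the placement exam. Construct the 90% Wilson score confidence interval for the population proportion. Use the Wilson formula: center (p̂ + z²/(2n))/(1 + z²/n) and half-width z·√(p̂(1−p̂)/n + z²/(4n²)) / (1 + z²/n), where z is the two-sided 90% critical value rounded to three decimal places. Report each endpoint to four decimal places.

(0.2434, 0.3238)

p̂ = 95/337 = 0.28190; z = 1.645, so z² = 2.706025.
1 + z²/n = 1.008030.
Adjusted center: (0.28190 + z²/(2n))/1.008030 = 0.28364.
Radicand: p̂(1−p̂)/n + z²/(4n²) = 0.000600688 + 0.000005957 = 0.000606645.
Half-width = z·√(radicand)/denom = 1.645·0.024630/1.008030 = 0.04019.
So the interval runs from 0.2434 to 0.3238.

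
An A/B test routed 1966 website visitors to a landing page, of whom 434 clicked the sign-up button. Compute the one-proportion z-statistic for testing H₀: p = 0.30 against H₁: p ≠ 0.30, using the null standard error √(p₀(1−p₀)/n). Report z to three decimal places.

The sample proportion is 434/1966 = 0.22075.
Under H₀, SE = √(p₀(1−p₀)/n) = √(0.30·0.70/1966) = √0.000106816 = 0.010335.
Test statistic: z = -0.07925/0.010335 = -7.668.

z = -7.668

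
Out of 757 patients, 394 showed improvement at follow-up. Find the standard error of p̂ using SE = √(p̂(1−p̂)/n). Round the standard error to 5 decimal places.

With x = 394 successes in n = 757, p̂ = 0.52048.
p̂(1−p̂) = 0.52048·0.47952 = 0.249581.
SE = √(0.249581/757) = 0.01816.

SE = 0.01816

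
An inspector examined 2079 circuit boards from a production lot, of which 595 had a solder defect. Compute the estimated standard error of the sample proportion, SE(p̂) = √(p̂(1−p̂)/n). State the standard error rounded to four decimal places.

SE = 0.0099

The sample proportion is 595/2079 = 0.28620.
p̂(1−p̂) = 0.28620·0.71380 = 0.204290.
Dividing by n and taking the root: √0.000098264 = 0.0099.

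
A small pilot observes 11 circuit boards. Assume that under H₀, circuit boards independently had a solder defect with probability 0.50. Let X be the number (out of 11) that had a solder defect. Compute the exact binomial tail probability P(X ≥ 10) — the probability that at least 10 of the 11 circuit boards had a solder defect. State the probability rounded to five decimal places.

P = 0.00586

X ~ Binomial(n=11, p=0.50).
P(X ≥ 10) = C(11,10)·0.50^10·0.50^1 + C(11,11)·0.50^11·0.50^0.
= 0.005371 + 0.000488 = 0.00586.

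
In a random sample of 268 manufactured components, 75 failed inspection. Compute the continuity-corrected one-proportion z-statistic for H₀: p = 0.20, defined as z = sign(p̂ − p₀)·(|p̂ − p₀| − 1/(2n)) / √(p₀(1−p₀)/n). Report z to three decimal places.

z = 3.192

p̂ = 75/268 = 0.27985. p̂ − p₀ = 0.079851.
1/(2n) = 0.001866.
Corrected numerator: |0.079851| − 0.001866 = 0.077985.
Null standard error: √(0.20·0.80/268) = √0.000597015 = 0.024434.
z = (+)0.077985/0.024434 = 3.192.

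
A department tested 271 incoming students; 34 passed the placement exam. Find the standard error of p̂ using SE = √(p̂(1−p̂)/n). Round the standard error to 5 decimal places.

p̂ = 34/271 = 0.12546.
p̂(1−p̂) = 0.12546·0.87454 = 0.109720.
SE = √(0.109720/271) = √0.000404871 = 0.02012.

SE = 0.02012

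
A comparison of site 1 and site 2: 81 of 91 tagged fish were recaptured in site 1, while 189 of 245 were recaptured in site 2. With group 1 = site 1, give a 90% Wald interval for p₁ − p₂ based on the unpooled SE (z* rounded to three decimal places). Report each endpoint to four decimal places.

(0.0490, 0.1884)

p̂₁ = 81/91 = 0.89011, p̂₂ = 189/245 = 0.77143; p̂₁ − p̂₂ = 0.11868.
Unpooled SE = √(p̂₁(1−p̂₁)/n₁ + p̂₂(1−p̂₂)/n₂) = √(0.001074882 + 0.000719700) = 0.042363.
z* = 1.645 at the 90% level. Margin of error = 0.06969.
Interval: 0.11868 ± 0.06969 → (0.0490, 0.1884).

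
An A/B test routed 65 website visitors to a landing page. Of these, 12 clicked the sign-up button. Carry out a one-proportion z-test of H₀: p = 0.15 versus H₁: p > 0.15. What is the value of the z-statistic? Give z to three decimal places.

z = 0.782

The sample proportion is 12/65 = 0.18462.
SE₀ = √(0.15·0.85/65) = 0.044289.
z = (0.18462 − 0.15)/0.044289 = 0.03462/0.044289 = 0.782.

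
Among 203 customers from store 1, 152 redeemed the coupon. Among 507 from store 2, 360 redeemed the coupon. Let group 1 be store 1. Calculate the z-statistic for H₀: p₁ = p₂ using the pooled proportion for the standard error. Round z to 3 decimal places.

z = 1.039

p̂₁ = 152/203 = 0.74877, p̂₂ = 360/507 = 0.71006.
Pooling: p̂ = 512/710 = 0.72113.
Pooled SE = √[0.2011030·0.00689849] ≈ 0.037247.
z = 0.03871/0.037247 = 1.039.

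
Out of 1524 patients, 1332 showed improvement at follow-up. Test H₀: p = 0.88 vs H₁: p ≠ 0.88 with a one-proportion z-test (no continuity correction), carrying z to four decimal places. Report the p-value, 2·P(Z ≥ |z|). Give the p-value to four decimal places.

The sample proportion is 1332/1524 = 0.87402.
Null standard error: √(0.88·0.12/1524) = √0.000069291 = 0.008324.
z = (p̂ − p₀)/SE = (1332/1524 − 0.88)/0.008324 ≈ -0.7189.
p-value = 2·P(Z ≥ |z|) with z = -0.7189 → 0.4722.

p-value = 0.4722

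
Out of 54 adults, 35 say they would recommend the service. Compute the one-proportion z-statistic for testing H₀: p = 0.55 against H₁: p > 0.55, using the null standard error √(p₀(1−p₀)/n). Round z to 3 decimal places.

z = 1.450

Sample proportion p̂ = 35/54 = 0.64815.
SE₀ = √(0.55·0.45/54) = 0.067700.
z = (p̂ − p₀)/SE = (0.64815 − 0.55)/0.067700 = 1.450.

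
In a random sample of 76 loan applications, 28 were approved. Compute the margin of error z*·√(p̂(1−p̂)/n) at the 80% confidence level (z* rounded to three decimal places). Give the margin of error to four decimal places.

The sample proportion is 28/76 = 0.36842.
SE(p̂) = √(0.36842·0.63158/76) = 0.055332.
For 80% confidence, z* = 1.282.
Margin of error = z*·SE = 1.282 × 0.055332 = 0.0709.

ME = 0.0709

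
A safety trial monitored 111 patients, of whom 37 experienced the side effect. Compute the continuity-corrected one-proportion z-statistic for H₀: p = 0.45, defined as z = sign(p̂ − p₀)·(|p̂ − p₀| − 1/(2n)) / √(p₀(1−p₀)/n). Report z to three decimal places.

Sample proportion p̂ = 37/111 = 0.33333. p̂ − p₀ = -0.116667.
1/(2n) = 0.004505.
Corrected numerator: |-0.116667| − 0.004505 = 0.112162.
Null standard error: √(0.45·0.55/111) = √0.002229730 = 0.047220.
z = −0.112162/0.047220 = -2.375.

z = -2.375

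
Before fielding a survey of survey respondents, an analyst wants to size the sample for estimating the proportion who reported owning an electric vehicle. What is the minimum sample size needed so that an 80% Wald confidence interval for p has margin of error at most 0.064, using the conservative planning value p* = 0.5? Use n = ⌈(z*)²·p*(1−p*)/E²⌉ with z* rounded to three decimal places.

n = 101

The 80% critical value is z* = 1.282.
p*(1−p*) = 0.2500.
Required n before rounding: 1.643524 × 0.2500 / 0.064² = 100.313.
⌈100.313⌉ = 101.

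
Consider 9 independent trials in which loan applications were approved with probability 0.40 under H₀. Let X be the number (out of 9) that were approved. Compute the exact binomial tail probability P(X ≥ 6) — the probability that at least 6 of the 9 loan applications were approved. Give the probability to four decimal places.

X is binomial with n = 9 and p = 0.40.
P(X ≥ 6) = C(9,6)·0.40^6·0.60^3 + C(9,7)·0.40^7·0.60^2 + C(9,8)·0.40^8·0.60^1 + C(9,9)·0.40^9·0.60^0.
= 0.074318 + 0.021234 + 0.003539 + 0.000262 = 0.0994.

P = 0.0994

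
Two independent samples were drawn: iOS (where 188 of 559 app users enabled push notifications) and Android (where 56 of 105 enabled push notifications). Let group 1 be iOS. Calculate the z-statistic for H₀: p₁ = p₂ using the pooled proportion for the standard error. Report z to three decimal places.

z = -3.842

p̂₁ = 188/559 = 0.33631, p̂₂ = 56/105 = 0.53333.
Pooling: p̂ = 244/664 = 0.36747.
Pooled SE = √[0.2324358·0.01131272] ≈ 0.051278.
z = -0.19702/0.051278 = -3.842.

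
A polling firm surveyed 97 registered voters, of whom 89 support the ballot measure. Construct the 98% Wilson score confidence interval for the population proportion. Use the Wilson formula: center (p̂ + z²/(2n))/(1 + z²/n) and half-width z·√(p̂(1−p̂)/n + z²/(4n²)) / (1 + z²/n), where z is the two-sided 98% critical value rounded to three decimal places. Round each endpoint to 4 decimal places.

(0.8285, 0.9624)

Here p̂ = 89/97 = 0.91753 and z = 2.326 (z² = 5.410276).
Denominator 1 + z²/n = 1 + 5.410276/97 = 1.055776.
Center = (0.91753 + 0.027888)/1.055776 = 0.89547.
Radicand: p̂(1−p̂)/n + z²/(4n²) = 0.000780126 + 0.000143753 = 0.000923879.
Half-width = z·√(radicand)/denom = 2.326·0.030395/1.055776 = 0.06696.
So the interval runs from 0.8285 to 0.9624.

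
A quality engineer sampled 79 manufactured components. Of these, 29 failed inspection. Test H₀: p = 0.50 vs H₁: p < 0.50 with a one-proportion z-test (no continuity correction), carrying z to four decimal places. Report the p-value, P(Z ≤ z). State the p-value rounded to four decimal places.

Sample proportion p̂ = 29/79 = 0.36709.
Null standard error: √(0.50·0.50/79) = √0.003164557 = 0.056254.
z = (p̂ − p₀)/SE = (29/79 − 0.50)/0.056254 ≈ -2.3627.
From the standard normal, P(Z ≤ z) = 0.0091.

p-value = 0.0091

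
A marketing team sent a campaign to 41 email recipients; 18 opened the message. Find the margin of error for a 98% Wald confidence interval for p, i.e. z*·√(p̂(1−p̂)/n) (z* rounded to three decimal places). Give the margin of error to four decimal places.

ME = 0.1803

Sample proportion p̂ = 18/41 = 0.43902.
SE = √(p̂(1−p̂)/n) = √(0.246282/41) = 0.077504.
The 98% critical value is z* = 2.326.
Margin of error = z*·SE = 2.326 × 0.077504 = 0.1803.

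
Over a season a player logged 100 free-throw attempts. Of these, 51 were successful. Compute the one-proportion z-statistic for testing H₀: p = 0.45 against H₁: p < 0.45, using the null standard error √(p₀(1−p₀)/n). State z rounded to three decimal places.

z = 1.206

Sample proportion p̂ = 51/100 = 0.51000.
Under H₀, SE = √(p₀(1−p₀)/n) = √(0.45·0.55/100) = √0.002475000 = 0.049749.
z = (0.51000 − 0.45)/0.049749 = 0.06000/0.049749 = 1.206.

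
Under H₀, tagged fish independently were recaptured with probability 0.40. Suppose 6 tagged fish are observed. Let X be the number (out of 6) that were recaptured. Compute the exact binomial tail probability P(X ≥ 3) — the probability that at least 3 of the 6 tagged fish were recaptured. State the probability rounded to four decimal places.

X is binomial with n = 6 and p = 0.40.
P(X ≥ 3) = C(6,3)·0.40^3·0.60^3 + C(6,4)·0.40^4·0.60^2 + C(6,5)·0.40^5·0.60^1 + C(6,6)·0.40^6·0.60^0.
= 0.276480 + 0.138240 + 0.036864 + 0.004096 = 0.4557.

P = 0.4557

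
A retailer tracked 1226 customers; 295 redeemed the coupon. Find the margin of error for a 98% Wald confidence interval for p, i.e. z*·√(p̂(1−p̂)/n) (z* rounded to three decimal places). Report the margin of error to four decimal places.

ME = 0.0284

Sample proportion p̂ = 295/1226 = 0.24062.
SE(p̂) = √(0.24062·0.75938/1226) = 0.012208.
z* = 2.326 at the 98% level.
ME = 2.326·0.012208 = 0.0284.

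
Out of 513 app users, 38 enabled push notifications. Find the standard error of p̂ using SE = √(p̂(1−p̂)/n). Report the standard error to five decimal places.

Sample proportion p̂ = 38/513 = 0.07407.
p̂(1−p̂) = 0.068584.
SE = √(0.068584/513) = 0.01156.

SE = 0.01156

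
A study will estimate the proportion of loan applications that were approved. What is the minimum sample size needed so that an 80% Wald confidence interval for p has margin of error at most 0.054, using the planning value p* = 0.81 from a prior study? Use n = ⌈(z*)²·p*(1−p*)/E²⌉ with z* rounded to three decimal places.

The 80% critical value is z* = 1.282.
p*(1−p*) = 0.1539.
(z*)²·p*(1−p*)/E² = 1.643524·0.1539/0.002916 = 86.742.
Rounding up, n = 87.

n = 87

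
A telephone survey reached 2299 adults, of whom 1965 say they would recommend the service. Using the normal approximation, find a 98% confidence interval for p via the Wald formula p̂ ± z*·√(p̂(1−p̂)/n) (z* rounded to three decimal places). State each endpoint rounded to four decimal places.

(0.8376, 0.8718)

With x = 1965 successes in n = 2299, p̂ = 0.85472.
SE(p̂) = √(0.85472·0.14528/2299) = 0.007349.
The 98% critical value is z* = 2.326.
Margin = 2.326·0.007349 = 0.01709.
Interval: 0.85472 ± 0.01709 → (0.8376, 0.8718).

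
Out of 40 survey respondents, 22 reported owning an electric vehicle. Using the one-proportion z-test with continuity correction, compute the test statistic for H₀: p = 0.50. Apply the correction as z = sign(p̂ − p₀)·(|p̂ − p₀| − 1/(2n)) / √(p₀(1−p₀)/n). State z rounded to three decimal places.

z = 0.474

p̂ = 22/40 = 0.55000. p̂ − p₀ = 0.050000.
1/(2n) = 0.012500.
Corrected numerator: |0.050000| − 0.012500 = 0.037500.
Under H₀, SE = √(p₀(1−p₀)/n) = √(0.50·0.50/40) = √0.006250000 = 0.079057.
z = +0.037500/0.079057 = 0.474.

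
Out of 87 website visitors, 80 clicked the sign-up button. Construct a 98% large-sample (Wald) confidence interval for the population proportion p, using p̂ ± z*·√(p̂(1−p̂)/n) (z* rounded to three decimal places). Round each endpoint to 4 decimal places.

With x = 80 successes in n = 87, p̂ = 0.91954.
SE(p̂) = √(0.91954·0.08046/87) = 0.029162.
For 98% confidence, z* = 2.326.
Margin = 2.326·0.029162 = 0.06783.
Interval: 0.91954 ± 0.06783 → (0.8517, 0.9874).

(0.8517, 0.9874)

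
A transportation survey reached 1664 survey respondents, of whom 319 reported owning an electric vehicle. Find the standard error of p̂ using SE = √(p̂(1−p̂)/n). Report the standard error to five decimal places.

Sample proportion p̂ = 319/1664 = 0.19171.
p̂(1−p̂) = 0.154957.
SE = √(0.154957/1664) = 0.00965.

SE = 0.00965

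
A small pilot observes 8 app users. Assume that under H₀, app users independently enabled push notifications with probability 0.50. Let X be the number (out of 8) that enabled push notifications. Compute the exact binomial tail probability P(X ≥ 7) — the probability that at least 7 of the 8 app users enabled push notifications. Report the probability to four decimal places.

X ~ Binomial(n=8, p=0.50).
P(X ≥ 7) = C(8,7)·0.50^7·0.50^1 + C(8,8)·0.50^8·0.50^0.
= 0.031250 + 0.003906 = 0.0352.

P = 0.0352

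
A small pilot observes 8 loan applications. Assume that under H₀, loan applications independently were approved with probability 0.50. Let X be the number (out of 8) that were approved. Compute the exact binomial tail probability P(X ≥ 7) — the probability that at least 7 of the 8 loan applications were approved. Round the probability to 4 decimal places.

X ~ Binomial(n=8, p=0.50).
P(X ≥ 7) = C(8,7)·0.50^7·0.50^1 + C(8,8)·0.50^8·0.50^0.
= 0.031250 + 0.003906 = 0.0352.

P = 0.0352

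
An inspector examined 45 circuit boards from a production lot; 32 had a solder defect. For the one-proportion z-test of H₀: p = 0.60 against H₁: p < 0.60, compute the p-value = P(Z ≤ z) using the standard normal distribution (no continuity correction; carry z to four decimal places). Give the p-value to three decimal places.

p-value = 0.936

Sample proportion p̂ = 32/45 = 0.71111.
Null standard error: √(0.60·0.40/45) = √0.005333333 = 0.073030.
z = (p̂ − p₀)/SE = (32/45 − 0.60)/0.073030 ≈ 1.5215.
From the standard normal, P(Z ≤ z) = 0.936.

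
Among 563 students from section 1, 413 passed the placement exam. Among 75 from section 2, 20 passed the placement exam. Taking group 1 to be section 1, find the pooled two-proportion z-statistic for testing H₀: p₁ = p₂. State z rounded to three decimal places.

Sample proportions: p̂₁ = 413/563 = 0.73357 and p̂₂ = 20/75 = 0.26667.
Pooling: p̂ = 433/638 = 0.67868.
Pooled SE = √[0.2180722·0.01510953] ≈ 0.057402.
z = (p̂₁ − p̂₂)/SE = (0.73357 − 0.26667)/0.057402 = 0.46690/0.057402 = 8.134.

z = 8.134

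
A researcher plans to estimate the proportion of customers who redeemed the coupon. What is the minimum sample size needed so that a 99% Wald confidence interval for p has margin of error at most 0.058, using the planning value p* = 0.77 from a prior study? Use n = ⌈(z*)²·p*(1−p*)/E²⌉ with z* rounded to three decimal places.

For 99% confidence, z* = 2.576.
p*(1−p*) = 0.1771.
(z*)²·p*(1−p*)/E² = 6.635776·0.1771/0.003364 = 349.345.
Rounding up, n = 350.

n = 350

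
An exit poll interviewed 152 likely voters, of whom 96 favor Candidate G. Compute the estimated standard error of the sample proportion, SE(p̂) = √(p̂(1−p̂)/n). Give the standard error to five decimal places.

p̂ = 96/152 = 0.63158.
p̂(1−p̂) = 0.232687.
SE = √(0.232687/152) = 0.03913.

SE = 0.03913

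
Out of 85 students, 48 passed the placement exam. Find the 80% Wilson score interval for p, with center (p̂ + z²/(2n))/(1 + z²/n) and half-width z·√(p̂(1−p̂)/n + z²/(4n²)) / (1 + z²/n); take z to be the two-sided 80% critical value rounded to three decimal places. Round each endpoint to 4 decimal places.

(0.4952, 0.6318)

Here p̂ = 48/85 = 0.56471 and z = 1.282 (z² = 1.643524).
1 + z²/n = 1.019336.
Adjusted center: (0.56471 + z²/(2n))/1.019336 = 0.56348.
Radicand: p̂(1−p̂)/n + z²/(4n²) = 0.002891919 + 0.000056869 = 0.002948788.
Half-width = z·√(radicand)/denom = 1.282·0.054303/1.019336 = 0.06830.
So the interval runs from 0.4952 to 0.6318.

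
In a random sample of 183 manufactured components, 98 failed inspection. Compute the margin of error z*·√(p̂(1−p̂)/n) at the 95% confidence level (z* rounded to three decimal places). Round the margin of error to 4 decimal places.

ME = 0.0723

With x = 98 successes in n = 183, p̂ = 0.53552.
Standard error of p̂: √(0.248738/183) = √0.001359226 = 0.036868.
z* = 1.960 at the 95% level.
So ME = 0.0723.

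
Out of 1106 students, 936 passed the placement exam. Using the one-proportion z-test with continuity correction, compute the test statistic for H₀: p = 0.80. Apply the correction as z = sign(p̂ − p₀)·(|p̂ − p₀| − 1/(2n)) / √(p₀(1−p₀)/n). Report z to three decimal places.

The sample proportion is 936/1106 = 0.84629. p̂ − p₀ = 0.046293.
1/(2n) = 0.000452.
Corrected numerator: |0.046293| − 0.000452 = 0.045841.
SE₀ = √(0.80·0.20/1106) = 0.012028.
z = (+)0.045841/0.012028 = 3.811.

z = 3.811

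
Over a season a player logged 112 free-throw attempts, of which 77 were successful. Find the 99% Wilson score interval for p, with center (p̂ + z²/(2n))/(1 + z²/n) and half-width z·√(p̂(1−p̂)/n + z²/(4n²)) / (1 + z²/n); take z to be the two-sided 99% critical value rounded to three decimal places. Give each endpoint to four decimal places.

(0.5669, 0.7871)

p̂ = 77/112 = 0.68750; z = 2.576, so z² = 6.635776.
1 + z²/n = 1.059248.
Center = (0.68750 + 0.029624)/1.059248 = 0.67701.
Radicand: p̂(1−p̂)/n + z²/(4n²) = 0.001918248 + 0.000132250 = 0.002050498.
Half-width = 2.576·√0.002050498/1.059248 = 0.11012.
So the interval runs from 0.5669 to 0.7871.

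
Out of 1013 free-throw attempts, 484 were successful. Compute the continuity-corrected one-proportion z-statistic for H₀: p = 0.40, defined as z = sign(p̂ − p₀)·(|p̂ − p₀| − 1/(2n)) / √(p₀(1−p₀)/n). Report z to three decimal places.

With x = 484 successes in n = 1013, p̂ = 0.47779. p̂ − p₀ = 0.077789.
Continuity correction 1/(2n) = 1/2026 = 0.000494.
Corrected numerator: |0.077789| − 0.000494 = 0.077295.
Under H₀, SE = √(p₀(1−p₀)/n) = √(0.40·0.60/1013) = √0.000236920 = 0.015392.
z = (+)0.077295/0.015392 = 5.022.

z = 5.022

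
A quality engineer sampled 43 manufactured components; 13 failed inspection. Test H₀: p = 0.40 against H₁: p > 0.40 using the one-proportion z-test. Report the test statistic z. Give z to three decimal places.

With x = 13 successes in n = 43, p̂ = 0.30233.
Null standard error: √(0.40·0.60/43) = √0.005581395 = 0.074709.
z = (0.30233 − 0.40)/0.074709 = -0.09767/0.074709 = -1.307.

z = -1.307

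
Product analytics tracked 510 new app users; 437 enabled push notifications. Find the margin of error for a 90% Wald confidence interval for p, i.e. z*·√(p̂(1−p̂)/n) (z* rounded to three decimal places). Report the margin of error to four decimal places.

Sample proportion p̂ = 437/510 = 0.85686.
SE = √(p̂(1−p̂)/n) = √(0.122649/510) = 0.015508.
The 90% critical value is z* = 1.645.
ME = 1.645·0.015508 = 0.0255.

ME = 0.0255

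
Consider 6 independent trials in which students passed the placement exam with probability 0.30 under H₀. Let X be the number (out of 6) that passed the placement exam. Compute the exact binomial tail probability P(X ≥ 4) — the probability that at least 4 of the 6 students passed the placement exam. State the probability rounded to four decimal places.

P = 0.0705

X is binomial with n = 6 and p = 0.30.
P(X ≥ 4) = C(6,4)·0.30^4·0.70^2 + C(6,5)·0.30^5·0.70^1 + C(6,6)·0.30^6·0.70^0.
= 0.059535 + 0.010206 + 0.000729 = 0.0705.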